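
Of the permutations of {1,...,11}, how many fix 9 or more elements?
Exactly j fixed points: C(11,j)·!(11-j); sum over j ≥ 9 (derangement numbers via !m = (m-1)·(!(m-1) + !(m-2)): !0..!2 = 1, 0, 1). Σ_{j=9}^{11} C(11,j)·!(11-j) = C(11,9)·!2 + C(11,10)·!1 + C(11,11)·!0 = 55·1 + 11·0 + 1·1 = 56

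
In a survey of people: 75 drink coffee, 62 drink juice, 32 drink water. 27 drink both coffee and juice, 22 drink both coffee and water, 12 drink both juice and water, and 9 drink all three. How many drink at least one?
|A∪B∪C| = 75+62+32-27-22-12+9 = 117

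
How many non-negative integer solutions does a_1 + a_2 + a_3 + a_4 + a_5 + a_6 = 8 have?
C(8+6-1, 6-1) = C(13, 5) = 1287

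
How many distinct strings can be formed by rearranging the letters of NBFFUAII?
8! / (1! × 1! × 2! × 1! × 2! × 1!) = 10080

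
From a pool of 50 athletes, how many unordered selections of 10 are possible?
C(50,10) = 50!/(10!×40!) = 10272278170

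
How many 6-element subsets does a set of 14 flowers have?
C(14,6) = 14!/(6!×8!) = 3003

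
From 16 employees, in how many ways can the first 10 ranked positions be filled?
P(16,10) = 16!/(16-10)! = 29059430400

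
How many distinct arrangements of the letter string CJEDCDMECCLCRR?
14! / (2! × 1! × 1! × 2! × 2! × 1! × 5!) = 90810720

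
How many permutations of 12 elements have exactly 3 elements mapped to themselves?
Choose the 3 fixed points C(12,3) = 220, derange the rest: !9 = Σ_{j=0}^{9} (-1)^j·9!/j! = 362880 - 362880 + 181440 - 60480 + 15120 - 3024 + 504 - 72 + 9 - 1 = 133496. Product = 220 × 133496 = 29369120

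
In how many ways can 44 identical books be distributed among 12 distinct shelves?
C(44+12-1, 12-1) = C(55, 11) = 119653565850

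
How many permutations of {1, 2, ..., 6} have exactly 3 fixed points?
Choose the 3 fixed points C(6,3) = 20, derange the rest: !3 = Σ_{j=0}^{3} (-1)^j·3!/j! = 6 - 6 + 3 - 1 = 2. Product = 20 × 2 = 40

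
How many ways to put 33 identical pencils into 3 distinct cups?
C(33+3-1, 3-1) = C(35, 2) = 595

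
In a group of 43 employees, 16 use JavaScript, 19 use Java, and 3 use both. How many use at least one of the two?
|A∪B| = |A| + |B| - |A∩B| = 16 + 19 - 3 = 32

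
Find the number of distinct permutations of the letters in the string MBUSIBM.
7! / (2! × 2! × 1! × 1! × 1!) = 1260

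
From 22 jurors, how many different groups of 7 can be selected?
C(22,7) = 22!/(7!×15!) = 170544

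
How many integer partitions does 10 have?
Pentagonal recurrence p(n) = p(n-1) + p(n-2) - p(n-5) - p(n-7) + p(n-12) + p(n-15) - ... gives p(0..9) = 1, 1, 2, 3, 5, 7, 11, 15, 22, 30. p(10) = p(9) + p(8) - p(5) - p(3) = 30 + 22 - 7 - 3 = 42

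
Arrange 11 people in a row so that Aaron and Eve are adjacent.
Treat as block: (11-1)! × 2! = 3628800 × 2 = 7257600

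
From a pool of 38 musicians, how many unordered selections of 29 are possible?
C(38,29) = 38!/(29!×9!) = 163011640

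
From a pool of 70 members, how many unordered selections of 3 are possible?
C(70,3) = 70!/(3!×67!) = 54740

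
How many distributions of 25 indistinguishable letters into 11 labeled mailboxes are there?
C(25+11-1, 11-1) = C(35, 10) = 183579396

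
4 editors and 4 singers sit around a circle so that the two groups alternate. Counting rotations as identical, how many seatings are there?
Fix one of the editors: (4-1)! ways for the remaining editors, × 4! ways for the singers = 6 × 24 = 144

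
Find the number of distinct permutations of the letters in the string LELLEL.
6! / (4! × 2!) = 15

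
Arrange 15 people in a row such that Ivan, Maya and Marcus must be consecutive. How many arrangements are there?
Treat the 3 as one block: (15-3+1)! × 3! = 6227020800 × 6 = 37362124800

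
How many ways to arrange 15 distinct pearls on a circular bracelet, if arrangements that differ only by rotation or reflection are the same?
(15-1)!/2 = 87178291200/2 = 43589145600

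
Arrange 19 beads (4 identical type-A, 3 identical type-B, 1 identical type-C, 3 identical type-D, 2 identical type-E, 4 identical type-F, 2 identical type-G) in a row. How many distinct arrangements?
19! / (4! × 3! × 1! × 3! × 2! × 4! × 2!) = 1466593128000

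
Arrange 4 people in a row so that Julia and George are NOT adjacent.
Total - adjacent = 4! - (4-1)!×2 = 24 - 12 = 12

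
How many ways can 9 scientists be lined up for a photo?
9! = 362880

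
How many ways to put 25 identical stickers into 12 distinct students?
C(25+12-1, 12-1) = C(36, 11) = 600805296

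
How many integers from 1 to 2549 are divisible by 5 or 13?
⌊2549/5⌋ + ⌊2549/13⌋ - ⌊2549/65⌋ = 509 + 196 - 39 = 666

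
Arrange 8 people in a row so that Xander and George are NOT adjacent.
Total - adjacent = 8! - (8-1)!×2 = 40320 - 10080 = 30240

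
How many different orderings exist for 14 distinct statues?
14! = 87178291200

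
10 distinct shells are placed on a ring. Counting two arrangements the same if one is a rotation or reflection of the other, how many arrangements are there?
(10-1)!/2 = 362880/2 = 181440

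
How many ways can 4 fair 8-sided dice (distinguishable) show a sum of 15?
Coefficient of x^15 in (x + x² + ... + x^8)^4. By inclusion-exclusion on dice exceeding 8: Σ_j (-1)^j C(4,j)·C(15-1-8j, 3) = C(4,0)·C(14,3) - C(4,1)·C(6,3) = 1·364 - 4·20 = 284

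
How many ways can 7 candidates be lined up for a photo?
7! = 5040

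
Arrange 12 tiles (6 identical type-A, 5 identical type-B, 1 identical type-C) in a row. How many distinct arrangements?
12! / (6! × 5! × 1!) = 5544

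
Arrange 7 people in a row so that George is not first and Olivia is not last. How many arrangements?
By inclusion-exclusion: 7! - 2×(7-1)! + (7-2)! = 5040 - 1440 + 120 = 3720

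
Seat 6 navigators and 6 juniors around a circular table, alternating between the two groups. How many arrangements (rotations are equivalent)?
Fix one of the navigators: (6-1)! ways for the remaining navigators, × 6! ways for the juniors = 120 × 720 = 86400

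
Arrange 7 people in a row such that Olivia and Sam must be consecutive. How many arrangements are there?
Treat the 2 as one block: (7-2+1)! × 2! = 720 × 2 = 1440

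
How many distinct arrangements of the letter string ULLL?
4! / (3! × 1!) = 4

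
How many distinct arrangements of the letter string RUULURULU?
9! / (2! × 5! × 2!) = 756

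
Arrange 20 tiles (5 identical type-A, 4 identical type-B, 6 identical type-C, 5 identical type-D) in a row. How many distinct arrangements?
20! / (5! × 4! × 6! × 5!) = 9777287520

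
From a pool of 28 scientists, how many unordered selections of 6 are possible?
C(28,6) = 28!/(6!×22!) = 376740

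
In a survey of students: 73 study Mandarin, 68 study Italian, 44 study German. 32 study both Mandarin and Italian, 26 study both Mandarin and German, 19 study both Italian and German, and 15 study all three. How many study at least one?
|A∪B∪C| = 73+68+44-32-26-19+15 = 123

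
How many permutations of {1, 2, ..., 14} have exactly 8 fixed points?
Choose the 8 fixed points C(14,8) = 3003, derange the rest: !6 = Σ_{j=0}^{6} (-1)^j·6!/j! = 720 - 720 + 360 - 120 + 30 - 6 + 1 = 265. Product = 3003 × 265 = 795795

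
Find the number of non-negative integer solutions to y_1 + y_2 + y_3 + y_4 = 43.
C(43+4-1, 4-1) = C(46, 3) = 15180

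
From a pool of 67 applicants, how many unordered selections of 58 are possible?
C(67,58) = 67!/(58!×9!) = 42757703560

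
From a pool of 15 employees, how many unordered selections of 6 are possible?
C(15,6) = 15!/(6!×9!) = 5005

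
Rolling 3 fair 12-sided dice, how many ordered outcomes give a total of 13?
Coefficient of x^13 in (x + x² + ... + x^12)^3. By inclusion-exclusion on dice exceeding 12: Σ_j (-1)^j C(3,j)·C(13-1-12j, 2) = C(3,0)·C(12,2) = 1·66 = 66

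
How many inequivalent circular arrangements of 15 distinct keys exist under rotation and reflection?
(15-1)!/2 = 87178291200/2 = 43589145600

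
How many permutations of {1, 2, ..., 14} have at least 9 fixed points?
Exactly j fixed points: C(14,j)·!(14-j); sum over j ≥ 9 (derangement numbers via !m = (m-1)·(!(m-1) + !(m-2)): !0..!5 = 1, 0, 1, 2, 9, 44). Σ_{j=9}^{14} C(14,j)·!(14-j) = C(14,9)·!5 + C(14,10)·!4 + C(14,11)·!3 + C(14,12)·!2 + C(14,13)·!1 + C(14,14)·!0 = 2002·44 + 1001·9 + 364·2 + 91·1 + 14·0 + 1·1 = 97917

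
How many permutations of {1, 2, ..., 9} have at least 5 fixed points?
Exactly j fixed points: C(9,j)·!(9-j); sum over j ≥ 5 (derangement numbers via !m = (m-1)·(!(m-1) + !(m-2)): !0..!4 = 1, 0, 1, 2, 9). Σ_{j=5}^{9} C(9,j)·!(9-j) = C(9,5)·!4 + C(9,6)·!3 + C(9,7)·!2 + C(9,8)·!1 + C(9,9)·!0 = 126·9 + 84·2 + 36·1 + 9·0 + 1·1 = 1339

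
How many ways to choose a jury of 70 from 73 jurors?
C(73,70) = 73!/(70!×3!) = 62196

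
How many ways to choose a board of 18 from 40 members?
C(40,18) = 40!/(18!×22!) = 113380261800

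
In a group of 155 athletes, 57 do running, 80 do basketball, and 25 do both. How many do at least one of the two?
|A∪B| = |A| + |B| - |A∩B| = 57 + 80 - 25 = 112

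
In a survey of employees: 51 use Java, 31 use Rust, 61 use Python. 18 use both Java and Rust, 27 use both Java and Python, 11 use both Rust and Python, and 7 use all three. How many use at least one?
|A∪B∪C| = 51+31+61-18-27-11+7 = 94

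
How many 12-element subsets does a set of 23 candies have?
C(23,12) = 23!/(12!×11!) = 1352078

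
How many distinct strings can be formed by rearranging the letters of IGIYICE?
7! / (1! × 1! × 1! × 1! × 3!) = 840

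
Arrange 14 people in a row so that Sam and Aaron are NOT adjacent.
Total - adjacent = 14! - (14-1)!×2 = 87178291200 - 12454041600 = 74724249600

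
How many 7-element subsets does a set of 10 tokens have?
C(10,7) = 10!/(7!×3!) = 120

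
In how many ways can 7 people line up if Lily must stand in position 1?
Fix one position: (7-1)! = 720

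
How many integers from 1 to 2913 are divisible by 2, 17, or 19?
⌊2913/2⌋+⌊2913/17⌋+⌊2913/19⌋ - ⌊2913/34⌋-⌊2913/38⌋-⌊2913/323⌋ + ⌊2913/646⌋ = 1456+171+153 - 85-76-9 + 4 = 1614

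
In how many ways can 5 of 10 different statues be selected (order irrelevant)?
C(10,5) = 10!/(5!×5!) = 252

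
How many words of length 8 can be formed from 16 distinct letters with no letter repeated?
P(16,8) = 16!/(16-8)! = 518918400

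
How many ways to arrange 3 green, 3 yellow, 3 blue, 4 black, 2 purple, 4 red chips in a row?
19! / (3! × 3! × 3! × 4! × 2! × 4!) = 488864376000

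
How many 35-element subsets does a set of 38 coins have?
C(38,35) = 38!/(35!×3!) = 8436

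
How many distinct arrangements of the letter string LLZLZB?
6! / (3! × 1! × 2!) = 60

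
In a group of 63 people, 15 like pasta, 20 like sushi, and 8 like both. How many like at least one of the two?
|A∪B| = |A| + |B| - |A∩B| = 15 + 20 - 8 = 27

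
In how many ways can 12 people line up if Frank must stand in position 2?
Fix one position: (12-1)! = 39916800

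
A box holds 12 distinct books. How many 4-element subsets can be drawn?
C(12,4) = 12!/(4!×8!) = 495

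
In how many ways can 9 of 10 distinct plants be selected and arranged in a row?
P(10,9) = 10!/(10-9)! = 3628800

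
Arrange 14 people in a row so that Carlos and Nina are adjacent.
Treat as block: (14-1)! × 2! = 6227020800 × 2 = 12454041600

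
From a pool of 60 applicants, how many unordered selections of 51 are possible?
C(60,51) = 60!/(51!×9!) = 14783142660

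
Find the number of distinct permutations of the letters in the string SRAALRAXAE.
10! / (1! × 1! × 1! × 4! × 1! × 2!) = 75600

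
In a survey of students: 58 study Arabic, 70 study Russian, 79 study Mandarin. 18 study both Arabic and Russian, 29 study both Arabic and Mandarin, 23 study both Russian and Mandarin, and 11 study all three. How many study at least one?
|A∪B∪C| = 58+70+79-18-29-23+11 = 148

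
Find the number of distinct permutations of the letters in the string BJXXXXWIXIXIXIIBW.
17! / (2! × 2! × 5! × 1! × 7!) = 147026880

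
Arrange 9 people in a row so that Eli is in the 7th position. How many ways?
Fix one position: (9-1)! = 40320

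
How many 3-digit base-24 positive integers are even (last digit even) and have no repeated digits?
Last∈{0,2,4,6,8,10,12,14,16,18,20,22}. Last=0: 506. Last nonzero: 11×22×P(22,1) = 5324. Total = 5830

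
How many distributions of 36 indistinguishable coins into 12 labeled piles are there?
C(36+12-1, 12-1) = C(47, 11) = 17417133617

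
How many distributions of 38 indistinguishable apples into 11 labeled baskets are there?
C(38+11-1, 11-1) = C(48, 10) = 6540715896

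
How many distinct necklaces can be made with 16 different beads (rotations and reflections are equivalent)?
(16-1)!/2 = 1307674368000/2 = 653837184000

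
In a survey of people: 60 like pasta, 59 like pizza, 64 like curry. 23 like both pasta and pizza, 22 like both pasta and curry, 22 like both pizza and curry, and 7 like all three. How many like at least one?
|A∪B∪C| = 60+59+64-23-22-22+7 = 123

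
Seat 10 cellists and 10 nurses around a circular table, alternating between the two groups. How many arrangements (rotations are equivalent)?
Fix one of the cellists: (10-1)! ways for the remaining cellists, × 10! ways for the nurses = 362880 × 3628800 = 1316818944000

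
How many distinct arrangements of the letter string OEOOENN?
7! / (3! × 2! × 2!) = 210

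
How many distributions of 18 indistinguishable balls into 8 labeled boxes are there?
C(18+8-1, 8-1) = C(25, 7) = 480700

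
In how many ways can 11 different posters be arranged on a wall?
11! = 39916800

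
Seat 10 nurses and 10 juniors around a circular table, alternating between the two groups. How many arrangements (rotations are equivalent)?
Fix one of the nurses: (10-1)! ways for the remaining nurses, × 10! ways for the juniors = 362880 × 3628800 = 1316818944000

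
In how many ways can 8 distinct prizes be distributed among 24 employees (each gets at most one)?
P(24,8) = 24!/(24-8)! = 29654190720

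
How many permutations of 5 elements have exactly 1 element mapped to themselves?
Choose the 1 fixed point C(5,1) = 5, derange the rest: !4 = Σ_{j=0}^{4} (-1)^j·4!/j! = 24 - 24 + 12 - 4 + 1 = 9. Product = 5 × 9 = 45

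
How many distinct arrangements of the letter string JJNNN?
5! / (2! × 3!) = 10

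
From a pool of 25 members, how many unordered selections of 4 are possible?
C(25,4) = 25!/(4!×21!) = 12650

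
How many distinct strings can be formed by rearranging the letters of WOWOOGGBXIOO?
12! / (2! × 1! × 1! × 2! × 1! × 5!) = 997920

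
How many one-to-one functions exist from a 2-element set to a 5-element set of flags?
P(5,2) = 5!/(5-2)! = 20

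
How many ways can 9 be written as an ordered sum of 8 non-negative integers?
C(9+8-1, 8-1) = C(16, 7) = 11440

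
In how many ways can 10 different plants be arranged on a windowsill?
10! = 3628800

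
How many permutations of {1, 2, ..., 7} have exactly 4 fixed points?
Choose the 4 fixed points C(7,4) = 35, derange the rest: !3 = Σ_{j=0}^{3} (-1)^j·3!/j! = 6 - 6 + 3 - 1 = 2. Product = 35 × 2 = 70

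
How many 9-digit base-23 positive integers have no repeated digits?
First digit: 22 choices (nonzero). Then descending: 22 × 22 × 21 × 20 × 19 × 18 × 17 × 16 × 15 = 283648780800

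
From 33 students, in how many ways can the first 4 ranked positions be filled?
P(33,4) = 33!/(33-4)! = 982080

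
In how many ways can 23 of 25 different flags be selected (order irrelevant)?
C(25,23) = 25!/(23!×2!) = 300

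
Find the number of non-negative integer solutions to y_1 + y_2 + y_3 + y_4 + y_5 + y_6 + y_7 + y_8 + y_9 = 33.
C(33+9-1, 9-1) = C(41, 8) = 95548245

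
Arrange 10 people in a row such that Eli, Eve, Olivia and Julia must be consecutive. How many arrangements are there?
Treat the 4 as one block: (10-4+1)! × 4! = 5040 × 24 = 120960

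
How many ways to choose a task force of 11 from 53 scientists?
C(53,11) = 53!/(11!×42!) = 76223753060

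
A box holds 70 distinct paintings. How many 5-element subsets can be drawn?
C(70,5) = 70!/(5!×65!) = 12103014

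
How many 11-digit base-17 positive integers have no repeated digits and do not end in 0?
Last digit: 16 nonzero choices. First digit: 15 (nonzero, ≠last). Middle 9: P(15,9) = 1816214400. Total = 435891456000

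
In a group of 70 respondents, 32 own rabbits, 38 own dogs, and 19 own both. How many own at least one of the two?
|A∪B| = |A| + |B| - |A∩B| = 32 + 38 - 19 = 51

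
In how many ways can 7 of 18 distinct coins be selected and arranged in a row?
P(18,7) = 18!/(18-7)! = 160392960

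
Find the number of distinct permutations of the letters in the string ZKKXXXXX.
8! / (2! × 1! × 5!) = 168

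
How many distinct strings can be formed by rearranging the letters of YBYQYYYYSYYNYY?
14! / (1! × 1! × 1! × 1! × 10!) = 24024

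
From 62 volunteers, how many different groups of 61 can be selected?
C(62,61) = 62!/(61!×1!) = 62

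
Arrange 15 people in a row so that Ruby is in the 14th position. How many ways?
Fix one position: (15-1)! = 87178291200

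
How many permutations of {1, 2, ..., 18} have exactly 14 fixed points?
Choose the 14 fixed points C(18,14) = 3060, derange the rest: !4 = Σ_{j=0}^{4} (-1)^j·4!/j! = 24 - 24 + 12 - 4 + 1 = 9. Product = 3060 × 9 = 27540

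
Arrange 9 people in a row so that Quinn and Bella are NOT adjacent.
Total - adjacent = 9! - (9-1)!×2 = 362880 - 80640 = 282240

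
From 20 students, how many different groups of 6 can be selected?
C(20,6) = 20!/(6!×14!) = 38760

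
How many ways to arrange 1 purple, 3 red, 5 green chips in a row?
9! / (1! × 3! × 5!) = 504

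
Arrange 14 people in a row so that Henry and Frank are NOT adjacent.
Total - adjacent = 14! - (14-1)!×2 = 87178291200 - 12454041600 = 74724249600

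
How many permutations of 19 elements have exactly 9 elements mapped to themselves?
Choose the 9 fixed points C(19,9) = 92378, derange the rest: !10 = Σ_{j=0}^{10} (-1)^j·10!/j! = 3628800 - 3628800 + 1814400 - 604800 + 151200 - 30240 + 5040 - 720 + 90 - 10 + 1 = 1334961. Product = 92378 × 1334961 = 123321027258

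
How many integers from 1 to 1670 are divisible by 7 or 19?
⌊1670/7⌋ + ⌊1670/19⌋ - ⌊1670/133⌋ = 238 + 87 - 12 = 313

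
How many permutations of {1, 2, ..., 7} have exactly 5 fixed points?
Choose the 5 fixed points C(7,5) = 21, derange the rest: !2 = Σ_{j=0}^{2} (-1)^j·2!/j! = 2 - 2 + 1 = 1. Product = 21 × 1 = 21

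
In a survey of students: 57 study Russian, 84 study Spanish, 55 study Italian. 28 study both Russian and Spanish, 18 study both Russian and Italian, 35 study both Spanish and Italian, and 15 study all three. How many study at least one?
|A∪B∪C| = 57+84+55-28-18-35+15 = 130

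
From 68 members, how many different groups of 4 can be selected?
C(68,4) = 68!/(4!×64!) = 814385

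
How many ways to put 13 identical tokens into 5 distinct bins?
C(13+5-1, 5-1) = C(17, 4) = 2380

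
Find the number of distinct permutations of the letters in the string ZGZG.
4! / (2! × 2!) = 6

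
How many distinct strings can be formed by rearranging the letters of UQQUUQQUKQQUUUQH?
16! / (7! × 1! × 1! × 7!) = 823680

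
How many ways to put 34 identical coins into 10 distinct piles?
C(34+10-1, 10-1) = C(43, 9) = 563921995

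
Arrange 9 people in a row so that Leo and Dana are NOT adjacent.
Total - adjacent = 9! - (9-1)!×2 = 362880 - 80640 = 282240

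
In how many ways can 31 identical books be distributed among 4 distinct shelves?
C(31+4-1, 4-1) = C(34, 3) = 5984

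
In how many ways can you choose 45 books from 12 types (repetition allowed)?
C(45+12-1, 12-1) = C(56, 11) = 148902215280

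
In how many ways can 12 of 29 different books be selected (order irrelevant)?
C(29,12) = 29!/(12!×17!) = 51895935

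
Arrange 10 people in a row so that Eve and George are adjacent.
Treat as block: (10-1)! × 2! = 362880 × 2 = 725760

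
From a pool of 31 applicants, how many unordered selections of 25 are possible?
C(31,25) = 31!/(25!×6!) = 736281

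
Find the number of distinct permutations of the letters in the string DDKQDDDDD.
9! / (1! × 1! × 7!) = 72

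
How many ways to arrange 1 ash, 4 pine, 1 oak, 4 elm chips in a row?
10! / (1! × 4! × 1! × 4!) = 6300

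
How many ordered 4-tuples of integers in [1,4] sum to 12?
Coefficient of x^12 in (x + x² + ... + x^4)^4. By inclusion-exclusion on dice exceeding 4: Σ_j (-1)^j C(4,j)·C(12-1-4j, 3) = C(4,0)·C(11,3) - C(4,1)·C(7,3) + C(4,2)·C(3,3) = 1·165 - 4·35 + 6·1 = 31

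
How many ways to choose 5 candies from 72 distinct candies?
C(72,5) = 72!/(5!×67!) = 13991544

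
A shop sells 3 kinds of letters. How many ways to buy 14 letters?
C(14+3-1, 3-1) = C(16, 2) = 120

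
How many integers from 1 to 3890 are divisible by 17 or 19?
⌊3890/17⌋ + ⌊3890/19⌋ - ⌊3890/323⌋ = 228 + 204 - 12 = 420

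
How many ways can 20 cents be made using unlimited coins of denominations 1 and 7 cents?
Coefficient of x^20 in 1/(1-x^1) · 1/(1-x^7). Use j coins of 7 for j = 0..⌊20/7⌋ = 2, the rest in 1s: 2 + 1 = 3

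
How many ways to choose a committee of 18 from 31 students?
C(31,18) = 31!/(18!×13!) = 206253075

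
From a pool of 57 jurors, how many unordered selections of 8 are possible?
C(57,8) = 57!/(8!×49!) = 1652411475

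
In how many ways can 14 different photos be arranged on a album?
14! = 87178291200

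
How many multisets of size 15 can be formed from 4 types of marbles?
C(15+4-1, 4-1) = C(18, 3) = 816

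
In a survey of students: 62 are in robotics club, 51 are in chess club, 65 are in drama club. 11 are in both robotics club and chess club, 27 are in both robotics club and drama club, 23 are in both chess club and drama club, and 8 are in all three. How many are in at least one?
|A∪B∪C| = 62+51+65-11-27-23+8 = 125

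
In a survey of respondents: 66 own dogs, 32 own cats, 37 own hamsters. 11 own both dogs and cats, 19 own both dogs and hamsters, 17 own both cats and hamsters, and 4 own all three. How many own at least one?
|A∪B∪C| = 66+32+37-11-19-17+4 = 92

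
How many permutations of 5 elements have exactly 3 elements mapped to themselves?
Choose the 3 fixed points C(5,3) = 10, derange the rest: !2 = Σ_{j=0}^{2} (-1)^j·2!/j! = 2 - 2 + 1 = 1. Product = 10 × 1 = 10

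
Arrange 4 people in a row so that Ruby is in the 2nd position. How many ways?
Fix one position: (4-1)! = 6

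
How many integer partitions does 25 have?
Pentagonal recurrence p(n) = p(n-1) + p(n-2) - p(n-5) - p(n-7) + p(n-12) + p(n-15) - ... gives p(0..24) = 1, 1, 2, 3, 5, 7, 11, 15, 22, 30, 42, 56, 77, 101, 135, 176, 231, 297, 385, 490, 627, 792, 1002, 1255, 1575. p(25) = p(24) + p(23) - p(20) - p(18) + p(13) + p(10) - p(3) = 1575 + 1255 - 627 - 385 + 101 + 42 - 3 = 1958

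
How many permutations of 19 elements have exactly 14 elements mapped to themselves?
Choose the 14 fixed points C(19,14) = 11628, derange the rest: !5 = Σ_{j=0}^{5} (-1)^j·5!/j! = 120 - 120 + 60 - 20 + 5 - 1 = 44. Product = 11628 × 44 = 511632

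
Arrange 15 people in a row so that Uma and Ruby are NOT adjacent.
Total - adjacent = 15! - (15-1)!×2 = 1307674368000 - 174356582400 = 1133317785600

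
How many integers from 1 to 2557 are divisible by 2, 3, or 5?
⌊2557/2⌋+⌊2557/3⌋+⌊2557/5⌋ - ⌊2557/6⌋-⌊2557/10⌋-⌊2557/15⌋ + ⌊2557/30⌋ = 1278+852+511 - 426-255-170 + 85 = 1875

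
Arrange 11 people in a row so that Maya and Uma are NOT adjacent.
Total - adjacent = 11! - (11-1)!×2 = 39916800 - 7257600 = 32659200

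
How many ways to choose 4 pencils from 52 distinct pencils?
C(52,4) = 52!/(4!×48!) = 270725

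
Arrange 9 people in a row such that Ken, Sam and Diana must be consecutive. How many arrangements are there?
Treat the 3 as one block: (9-3+1)! × 3! = 5040 × 6 = 30240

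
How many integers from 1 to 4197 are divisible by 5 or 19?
⌊4197/5⌋ + ⌊4197/19⌋ - ⌊4197/95⌋ = 839 + 220 - 44 = 1015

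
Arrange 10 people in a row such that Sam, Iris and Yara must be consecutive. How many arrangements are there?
Treat the 3 as one block: (10-3+1)! × 3! = 40320 × 6 = 241920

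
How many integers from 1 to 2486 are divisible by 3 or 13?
⌊2486/3⌋ + ⌊2486/13⌋ - ⌊2486/39⌋ = 828 + 191 - 63 = 956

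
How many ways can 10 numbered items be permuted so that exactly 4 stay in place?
Choose the 4 fixed points C(10,4) = 210, derange the rest: !6 = Σ_{j=0}^{6} (-1)^j·6!/j! = 720 - 720 + 360 - 120 + 30 - 6 + 1 = 265. Product = 210 × 265 = 55650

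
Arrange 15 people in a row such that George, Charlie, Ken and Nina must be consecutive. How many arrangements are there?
Treat the 4 as one block: (15-4+1)! × 4! = 479001600 × 24 = 11496038400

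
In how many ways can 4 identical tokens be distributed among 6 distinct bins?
C(4+6-1, 6-1) = C(9, 5) = 126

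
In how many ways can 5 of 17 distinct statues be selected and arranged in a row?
P(17,5) = 17!/(17-5)! = 742560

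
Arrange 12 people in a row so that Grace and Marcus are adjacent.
Treat as block: (12-1)! × 2! = 39916800 × 2 = 79833600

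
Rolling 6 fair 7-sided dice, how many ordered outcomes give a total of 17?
Coefficient of x^17 in (x + x² + ... + x^7)^6. By inclusion-exclusion on dice exceeding 7: Σ_j (-1)^j C(6,j)·C(17-1-7j, 5) = C(6,0)·C(16,5) - C(6,1)·C(9,5) = 1·4368 - 6·126 = 3612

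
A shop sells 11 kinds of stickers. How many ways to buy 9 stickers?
C(9+11-1, 11-1) = C(19, 10) = 92378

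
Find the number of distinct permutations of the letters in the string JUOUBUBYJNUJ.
12! / (1! × 2! × 1! × 3! × 1! × 4!) = 1663200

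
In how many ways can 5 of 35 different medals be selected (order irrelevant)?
C(35,5) = 35!/(5!×30!) = 324632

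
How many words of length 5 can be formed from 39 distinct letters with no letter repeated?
P(39,5) = 39!/(39-5)! = 69090840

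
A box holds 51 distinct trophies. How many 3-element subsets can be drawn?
C(51,3) = 51!/(3!×48!) = 20825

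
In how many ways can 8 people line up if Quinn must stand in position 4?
Fix one position: (8-1)! = 5040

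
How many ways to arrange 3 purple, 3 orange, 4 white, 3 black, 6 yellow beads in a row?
19! / (3! × 3! × 4! × 3! × 6!) = 32590958400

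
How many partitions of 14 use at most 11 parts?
By conjugation, equals partitions of 14 into parts ≤ 11. Let r_j(i) = number of partitions of i into parts ≤ j, for i = 0..14. r_1(i) = 1 for all i; r_j(i) = r_{j-1}(i) + r_j(i-j). Rows j = 2..11: ≤2: 1 1 2 2 3 3 4 4 5 5 6 6 7 7 8; ≤3: 1 1 2 3 4 5 7 8 10 12 14 16 19 21 24; ≤4: 1 1 2 3 5 6 9 11 15 18 23 27 34 39 47; ≤5: 1 1 2 3 5 7 10 13 18 23 30 37 47 57 70; ≤6: 1 1 2 3 5 7 11 14 20 26 35 44 58 71 90; ≤7: 1 1 2 3 5 7 11 15 21 28 38 49 65 82 105; ≤8: 1 1 2 3 5 7 11 15 22 29 40 52 70 89 116; ≤9: 1 1 2 3 5 7 11 15 22 30 41 54 73 94 123; ≤10: 1 1 2 3 5 7 11 15 22 30 42 55 75 97 128; ≤11: 1 1 2 3 5 7 11 15 22 30 42 56 76 99 131. r_11(14) = 131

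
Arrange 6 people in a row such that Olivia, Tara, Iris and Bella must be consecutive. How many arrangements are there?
Treat the 4 as one block: (6-4+1)! × 4! = 6 × 24 = 144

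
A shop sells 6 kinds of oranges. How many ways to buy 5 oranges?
C(5+6-1, 6-1) = C(10, 5) = 252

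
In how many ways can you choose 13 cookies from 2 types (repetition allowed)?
C(13+2-1, 2-1) = C(14, 1) = 14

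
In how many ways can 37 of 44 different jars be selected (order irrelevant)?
C(44,37) = 44!/(37!×7!) = 38320568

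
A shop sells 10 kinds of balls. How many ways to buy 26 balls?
C(26+10-1, 10-1) = C(35, 9) = 70607460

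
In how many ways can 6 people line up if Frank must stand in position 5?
Fix one position: (6-1)! = 120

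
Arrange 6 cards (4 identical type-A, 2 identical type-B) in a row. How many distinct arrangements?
6! / (4! × 2!) = 15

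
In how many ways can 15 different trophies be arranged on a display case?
15! = 1307674368000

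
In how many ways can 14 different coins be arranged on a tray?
14! = 87178291200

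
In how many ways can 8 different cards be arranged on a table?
8! = 40320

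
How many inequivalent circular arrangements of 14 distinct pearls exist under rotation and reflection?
(14-1)!/2 = 6227020800/2 = 3113510400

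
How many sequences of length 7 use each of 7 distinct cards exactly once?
7! = 5040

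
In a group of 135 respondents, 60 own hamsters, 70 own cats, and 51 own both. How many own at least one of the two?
|A∪B| = |A| + |B| - |A∩B| = 60 + 70 - 51 = 79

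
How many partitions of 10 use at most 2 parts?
By conjugation, equals partitions of 10 into parts ≤ 2. Let r_j(i) = number of partitions of i into parts ≤ j, for i = 0..10. r_1(i) = 1 for all i; r_j(i) = r_{j-1}(i) + r_j(i-j). Rows j = 2..2: ≤2: 1 1 2 2 3 3 4 4 5 5 6. r_2(10) = 6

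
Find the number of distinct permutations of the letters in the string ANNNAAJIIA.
10! / (1! × 3! × 4! × 2!) = 12600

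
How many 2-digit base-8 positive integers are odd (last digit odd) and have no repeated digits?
Last∈{1,3,5,7}. Last=0: 0. Last nonzero: 4×6×P(6,0) = 24. Total = 24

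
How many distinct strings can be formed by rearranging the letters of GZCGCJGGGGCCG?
13! / (1! × 7! × 1! × 4!) = 51480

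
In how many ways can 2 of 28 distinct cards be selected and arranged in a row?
P(28,2) = 28!/(28-2)! = 756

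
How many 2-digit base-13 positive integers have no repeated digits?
First digit: 12 choices (nonzero). Then descending: 12 × 12 = 144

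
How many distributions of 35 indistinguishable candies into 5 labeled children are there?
C(35+5-1, 5-1) = C(39, 4) = 82251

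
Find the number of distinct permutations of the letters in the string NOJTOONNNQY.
11! / (3! × 1! × 1! × 1! × 1! × 4!) = 277200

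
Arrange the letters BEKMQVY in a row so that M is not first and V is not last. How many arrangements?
By inclusion-exclusion: 7! - 2×(7-1)! + (7-2)! = 5040 - 1440 + 120 = 3720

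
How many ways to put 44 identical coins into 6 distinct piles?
C(44+6-1, 6-1) = C(49, 5) = 1906884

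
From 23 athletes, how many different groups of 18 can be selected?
C(23,18) = 23!/(18!×5!) = 33649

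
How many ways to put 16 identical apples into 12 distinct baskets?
C(16+12-1, 12-1) = C(27, 11) = 13037895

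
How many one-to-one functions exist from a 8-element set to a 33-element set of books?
P(33,8) = 33!/(33-8)! = 559809169920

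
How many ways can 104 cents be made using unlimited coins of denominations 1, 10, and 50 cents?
Coefficient of x^104 in 1/(1-x^1) · 1/(1-x^10) · 1/(1-x^50). Case on j = number of 50-cent coins (j = 0..2); remainder r = 104 - 50j is made from {1,10} in ⌊r/10⌋+1 ways. r = 104, 54, 4 → 11 + 6 + 1 = 18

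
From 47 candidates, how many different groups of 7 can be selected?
C(47,7) = 47!/(7!×40!) = 62891499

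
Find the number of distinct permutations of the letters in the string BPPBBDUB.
8! / (1! × 2! × 1! × 4!) = 840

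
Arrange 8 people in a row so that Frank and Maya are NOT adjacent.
Total - adjacent = 8! - (8-1)!×2 = 40320 - 10080 = 30240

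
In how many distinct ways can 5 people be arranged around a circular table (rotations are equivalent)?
Circular: fix one position, arrange the rest. (5-1)! = 24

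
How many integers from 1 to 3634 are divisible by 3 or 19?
⌊3634/3⌋ + ⌊3634/19⌋ - ⌊3634/57⌋ = 1211 + 191 - 63 = 1339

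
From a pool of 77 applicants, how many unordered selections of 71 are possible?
C(77,71) = 77!/(71!×6!) = 237093780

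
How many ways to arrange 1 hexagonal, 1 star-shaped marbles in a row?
2! / (1! × 1!) = 2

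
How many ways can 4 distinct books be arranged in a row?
4! = 24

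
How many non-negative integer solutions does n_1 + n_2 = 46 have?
C(46+2-1, 2-1) = C(47, 1) = 47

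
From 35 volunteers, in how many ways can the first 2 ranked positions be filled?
P(35,2) = 35!/(35-2)! = 1190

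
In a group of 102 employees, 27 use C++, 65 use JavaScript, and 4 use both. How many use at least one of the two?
|A∪B| = |A| + |B| - |A∩B| = 27 + 65 - 4 = 88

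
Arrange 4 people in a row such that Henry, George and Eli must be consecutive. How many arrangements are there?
Treat the 3 as one block: (4-3+1)! × 3! = 2 × 6 = 12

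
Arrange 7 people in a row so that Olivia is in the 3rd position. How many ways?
Fix one position: (7-1)! = 720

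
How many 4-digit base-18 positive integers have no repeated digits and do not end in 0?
Last digit: 17 nonzero choices. First digit: 16 (nonzero, ≠last). Middle 2: P(16,2) = 240. Total = 65280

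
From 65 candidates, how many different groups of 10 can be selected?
C(65,10) = 65!/(10!×55!) = 179013799328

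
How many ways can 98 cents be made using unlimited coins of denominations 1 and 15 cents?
Coefficient of x^98 in 1/(1-x^1) · 1/(1-x^15). Use j coins of 15 for j = 0..⌊98/15⌋ = 6, the rest in 1s: 6 + 1 = 7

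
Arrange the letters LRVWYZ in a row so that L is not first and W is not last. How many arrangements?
By inclusion-exclusion: 6! - 2×(6-1)! + (6-2)! = 720 - 240 + 24 = 504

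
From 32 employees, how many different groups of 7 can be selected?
C(32,7) = 32!/(7!×25!) = 3365856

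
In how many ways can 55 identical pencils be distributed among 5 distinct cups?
C(55+5-1, 5-1) = C(59, 4) = 455126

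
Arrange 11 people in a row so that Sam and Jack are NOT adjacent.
Total - adjacent = 11! - (11-1)!×2 = 39916800 - 7257600 = 32659200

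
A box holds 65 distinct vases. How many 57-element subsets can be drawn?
C(65,57) = 65!/(57!×8!) = 5047381560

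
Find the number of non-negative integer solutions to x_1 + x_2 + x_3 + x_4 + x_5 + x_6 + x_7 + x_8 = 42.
C(42+8-1, 8-1) = C(49, 7) = 85900584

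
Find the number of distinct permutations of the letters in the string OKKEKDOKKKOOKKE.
15! / (4! × 8! × 2! × 1!) = 675675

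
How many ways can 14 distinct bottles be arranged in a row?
14! = 87178291200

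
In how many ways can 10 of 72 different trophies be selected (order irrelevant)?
C(72,10) = 72!/(10!×62!) = 536211932256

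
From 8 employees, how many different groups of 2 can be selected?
C(8,2) = 8!/(2!×6!) = 28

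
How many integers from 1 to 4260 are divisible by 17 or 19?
⌊4260/17⌋ + ⌊4260/19⌋ - ⌊4260/323⌋ = 250 + 224 - 13 = 461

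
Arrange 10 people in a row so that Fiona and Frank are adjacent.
Treat as block: (10-1)! × 2! = 362880 × 2 = 725760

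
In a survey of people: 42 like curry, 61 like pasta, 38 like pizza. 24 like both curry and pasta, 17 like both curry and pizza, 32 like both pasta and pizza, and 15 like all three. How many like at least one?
|A∪B∪C| = 42+61+38-24-17-32+15 = 83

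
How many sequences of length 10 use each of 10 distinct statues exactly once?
10! = 3628800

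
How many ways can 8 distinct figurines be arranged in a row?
8! = 40320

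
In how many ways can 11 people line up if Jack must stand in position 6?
Fix one position: (11-1)! = 3628800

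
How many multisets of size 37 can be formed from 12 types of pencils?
C(37+12-1, 12-1) = C(48, 11) = 22595200368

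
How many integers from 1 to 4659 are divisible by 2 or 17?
⌊4659/2⌋ + ⌊4659/17⌋ - ⌊4659/34⌋ = 2329 + 274 - 137 = 2466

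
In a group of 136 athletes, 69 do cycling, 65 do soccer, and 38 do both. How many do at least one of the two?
|A∪B| = |A| + |B| - |A∩B| = 69 + 65 - 38 = 96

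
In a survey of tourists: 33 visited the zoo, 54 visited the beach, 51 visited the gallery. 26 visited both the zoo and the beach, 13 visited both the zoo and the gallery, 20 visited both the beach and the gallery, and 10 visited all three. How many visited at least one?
|A∪B∪C| = 33+54+51-26-13-20+10 = 89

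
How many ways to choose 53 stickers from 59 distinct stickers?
C(59,53) = 59!/(53!×6!) = 45057474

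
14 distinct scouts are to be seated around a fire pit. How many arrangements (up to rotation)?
Circular: fix one position, arrange the rest. (14-1)! = 6227020800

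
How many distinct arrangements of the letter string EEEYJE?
6! / (1! × 1! × 4!) = 30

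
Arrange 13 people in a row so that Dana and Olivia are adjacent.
Treat as block: (13-1)! × 2! = 479001600 × 2 = 958003200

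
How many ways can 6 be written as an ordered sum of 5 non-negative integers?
C(6+5-1, 5-1) = C(10, 4) = 210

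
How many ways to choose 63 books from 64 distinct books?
C(64,63) = 64!/(63!×1!) = 64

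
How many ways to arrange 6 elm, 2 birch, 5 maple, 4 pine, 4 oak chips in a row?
21! / (6! × 2! × 5! × 4! × 4!) = 513307594800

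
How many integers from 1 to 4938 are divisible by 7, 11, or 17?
⌊4938/7⌋+⌊4938/11⌋+⌊4938/17⌋ - ⌊4938/77⌋-⌊4938/119⌋-⌊4938/187⌋ + ⌊4938/1309⌋ = 705+448+290 - 64-41-26 + 3 = 1315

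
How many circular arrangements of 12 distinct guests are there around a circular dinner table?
Circular: fix one position, arrange the rest. (12-1)! = 39916800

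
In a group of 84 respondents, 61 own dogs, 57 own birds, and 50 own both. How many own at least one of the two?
|A∪B| = |A| + |B| - |A∩B| = 61 + 57 - 50 = 68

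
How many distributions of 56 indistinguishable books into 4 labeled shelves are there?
C(56+4-1, 4-1) = C(59, 3) = 32509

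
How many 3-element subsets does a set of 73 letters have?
C(73,3) = 73!/(3!×70!) = 62196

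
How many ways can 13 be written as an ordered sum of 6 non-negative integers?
C(13+6-1, 6-1) = C(18, 5) = 8568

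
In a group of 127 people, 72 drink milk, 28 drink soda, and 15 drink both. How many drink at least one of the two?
|A∪B| = |A| + |B| - |A∩B| = 72 + 28 - 15 = 85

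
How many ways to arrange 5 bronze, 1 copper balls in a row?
6! / (5! × 1!) = 6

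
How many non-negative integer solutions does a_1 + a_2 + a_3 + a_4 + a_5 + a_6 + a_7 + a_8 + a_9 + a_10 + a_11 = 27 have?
C(27+11-1, 11-1) = C(37, 10) = 348330136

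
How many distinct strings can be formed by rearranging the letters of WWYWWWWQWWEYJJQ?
15! / (8! × 2! × 1! × 2! × 2!) = 4054050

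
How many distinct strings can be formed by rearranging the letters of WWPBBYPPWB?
10! / (3! × 3! × 1! × 3!) = 16800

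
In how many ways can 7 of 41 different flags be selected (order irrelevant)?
C(41,7) = 41!/(7!×34!) = 22481940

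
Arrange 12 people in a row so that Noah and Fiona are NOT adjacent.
Total - adjacent = 12! - (12-1)!×2 = 479001600 - 79833600 = 399168000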